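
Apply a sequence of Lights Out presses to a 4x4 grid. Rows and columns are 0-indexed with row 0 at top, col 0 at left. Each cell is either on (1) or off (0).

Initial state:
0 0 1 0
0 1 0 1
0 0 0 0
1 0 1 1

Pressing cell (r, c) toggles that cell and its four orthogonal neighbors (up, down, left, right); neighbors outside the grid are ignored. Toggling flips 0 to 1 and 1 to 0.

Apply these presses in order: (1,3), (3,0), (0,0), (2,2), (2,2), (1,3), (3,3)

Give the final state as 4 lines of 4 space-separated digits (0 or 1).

After press 1 at (1,3):
0 0 1 1
0 1 1 0
0 0 0 1
1 0 1 1

After press 2 at (3,0):
0 0 1 1
0 1 1 0
1 0 0 1
0 1 1 1

After press 3 at (0,0):
1 1 1 1
1 1 1 0
1 0 0 1
0 1 1 1

After press 4 at (2,2):
1 1 1 1
1 1 0 0
1 1 1 0
0 1 0 1

After press 5 at (2,2):
1 1 1 1
1 1 1 0
1 0 0 1
0 1 1 1

After press 6 at (1,3):
1 1 1 0
1 1 0 1
1 0 0 0
0 1 1 1

After press 7 at (3,3):
1 1 1 0
1 1 0 1
1 0 0 1
0 1 0 0

Answer: 1 1 1 0
1 1 0 1
1 0 0 1
0 1 0 0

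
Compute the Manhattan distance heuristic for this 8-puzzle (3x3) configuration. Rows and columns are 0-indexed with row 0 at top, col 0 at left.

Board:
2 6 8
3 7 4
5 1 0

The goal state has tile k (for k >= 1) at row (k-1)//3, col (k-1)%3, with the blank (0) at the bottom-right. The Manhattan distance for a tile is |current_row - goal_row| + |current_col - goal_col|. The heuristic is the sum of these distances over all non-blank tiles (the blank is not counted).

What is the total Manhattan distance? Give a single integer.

Tile 2: (0,0)->(0,1) = 1
Tile 6: (0,1)->(1,2) = 2
Tile 8: (0,2)->(2,1) = 3
Tile 3: (1,0)->(0,2) = 3
Tile 7: (1,1)->(2,0) = 2
Tile 4: (1,2)->(1,0) = 2
Tile 5: (2,0)->(1,1) = 2
Tile 1: (2,1)->(0,0) = 3
Sum: 1 + 2 + 3 + 3 + 2 + 2 + 2 + 3 = 18

Answer: 18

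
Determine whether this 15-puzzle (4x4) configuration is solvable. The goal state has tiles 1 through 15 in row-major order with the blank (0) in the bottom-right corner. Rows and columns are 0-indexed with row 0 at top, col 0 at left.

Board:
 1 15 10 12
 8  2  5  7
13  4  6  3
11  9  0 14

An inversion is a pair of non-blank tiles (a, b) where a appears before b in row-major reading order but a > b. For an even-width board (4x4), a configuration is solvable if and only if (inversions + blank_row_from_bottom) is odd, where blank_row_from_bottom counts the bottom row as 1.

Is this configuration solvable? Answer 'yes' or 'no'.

Answer: no

Derivation:
Inversions: 49
Blank is in row 3 (0-indexed from top), which is row 1 counting from the bottom (bottom = 1).
49 + 1 = 50, which is even, so the puzzle is not solvable.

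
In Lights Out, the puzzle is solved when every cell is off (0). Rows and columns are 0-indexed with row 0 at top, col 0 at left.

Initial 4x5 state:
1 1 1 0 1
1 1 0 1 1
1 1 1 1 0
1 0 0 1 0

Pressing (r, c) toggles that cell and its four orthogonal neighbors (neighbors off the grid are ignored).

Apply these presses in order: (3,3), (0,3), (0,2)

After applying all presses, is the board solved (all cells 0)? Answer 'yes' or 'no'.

Answer: no

Derivation:
After press 1 at (3,3):
1 1 1 0 1
1 1 0 1 1
1 1 1 0 0
1 0 1 0 1

After press 2 at (0,3):
1 1 0 1 0
1 1 0 0 1
1 1 1 0 0
1 0 1 0 1

After press 3 at (0,2):
1 0 1 0 0
1 1 1 0 1
1 1 1 0 0
1 0 1 0 1

Lights still on: 12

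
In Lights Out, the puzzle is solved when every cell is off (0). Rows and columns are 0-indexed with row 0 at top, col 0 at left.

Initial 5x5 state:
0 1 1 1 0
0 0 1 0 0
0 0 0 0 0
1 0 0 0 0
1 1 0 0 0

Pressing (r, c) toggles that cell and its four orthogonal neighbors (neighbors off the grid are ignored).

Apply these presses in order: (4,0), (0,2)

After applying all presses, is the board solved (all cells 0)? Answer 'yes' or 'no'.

Answer: yes

Derivation:
After press 1 at (4,0):
0 1 1 1 0
0 0 1 0 0
0 0 0 0 0
0 0 0 0 0
0 0 0 0 0

After press 2 at (0,2):
0 0 0 0 0
0 0 0 0 0
0 0 0 0 0
0 0 0 0 0
0 0 0 0 0

Lights still on: 0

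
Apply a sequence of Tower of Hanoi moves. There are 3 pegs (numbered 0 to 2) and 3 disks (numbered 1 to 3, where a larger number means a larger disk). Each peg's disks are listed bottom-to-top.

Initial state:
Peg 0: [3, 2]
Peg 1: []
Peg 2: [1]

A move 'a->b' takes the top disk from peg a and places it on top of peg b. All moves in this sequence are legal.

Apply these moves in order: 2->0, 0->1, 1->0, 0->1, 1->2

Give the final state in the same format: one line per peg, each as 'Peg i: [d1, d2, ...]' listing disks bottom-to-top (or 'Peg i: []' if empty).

Answer: Peg 0: [3, 2]
Peg 1: []
Peg 2: [1]

Derivation:
After move 1 (2->0):
Peg 0: [3, 2, 1]
Peg 1: []
Peg 2: []

After move 2 (0->1):
Peg 0: [3, 2]
Peg 1: [1]
Peg 2: []

After move 3 (1->0):
Peg 0: [3, 2, 1]
Peg 1: []
Peg 2: []

After move 4 (0->1):
Peg 0: [3, 2]
Peg 1: [1]
Peg 2: []

After move 5 (1->2):
Peg 0: [3, 2]
Peg 1: []
Peg 2: [1]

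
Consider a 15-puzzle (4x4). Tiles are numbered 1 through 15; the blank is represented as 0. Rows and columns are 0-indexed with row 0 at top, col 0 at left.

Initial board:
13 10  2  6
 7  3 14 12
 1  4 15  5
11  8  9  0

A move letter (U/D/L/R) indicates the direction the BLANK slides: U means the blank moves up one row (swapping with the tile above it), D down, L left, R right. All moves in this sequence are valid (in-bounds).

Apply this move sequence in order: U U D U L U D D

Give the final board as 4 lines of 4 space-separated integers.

Answer: 13 10  2  6
 7  3 15 14
 1  4  0 12
11  8  9  5

Derivation:
After move 1 (U):
13 10  2  6
 7  3 14 12
 1  4 15  0
11  8  9  5

After move 2 (U):
13 10  2  6
 7  3 14  0
 1  4 15 12
11  8  9  5

After move 3 (D):
13 10  2  6
 7  3 14 12
 1  4 15  0
11  8  9  5

After move 4 (U):
13 10  2  6
 7  3 14  0
 1  4 15 12
11  8  9  5

After move 5 (L):
13 10  2  6
 7  3  0 14
 1  4 15 12
11  8  9  5

After move 6 (U):
13 10  0  6
 7  3  2 14
 1  4 15 12
11  8  9  5

After move 7 (D):
13 10  2  6
 7  3  0 14
 1  4 15 12
11  8  9  5

After move 8 (D):
13 10  2  6
 7  3 15 14
 1  4  0 12
11  8  9  5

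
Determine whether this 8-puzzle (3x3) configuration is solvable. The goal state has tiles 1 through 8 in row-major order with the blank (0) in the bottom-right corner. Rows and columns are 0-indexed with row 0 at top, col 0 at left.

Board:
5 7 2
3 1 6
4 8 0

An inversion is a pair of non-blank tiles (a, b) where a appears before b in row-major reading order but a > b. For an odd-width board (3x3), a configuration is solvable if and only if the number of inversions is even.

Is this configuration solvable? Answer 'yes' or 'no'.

Inversions (pairs i<j in row-major order where tile[i] > tile[j] > 0): 12
12 is even, so the puzzle is solvable.

Answer: yes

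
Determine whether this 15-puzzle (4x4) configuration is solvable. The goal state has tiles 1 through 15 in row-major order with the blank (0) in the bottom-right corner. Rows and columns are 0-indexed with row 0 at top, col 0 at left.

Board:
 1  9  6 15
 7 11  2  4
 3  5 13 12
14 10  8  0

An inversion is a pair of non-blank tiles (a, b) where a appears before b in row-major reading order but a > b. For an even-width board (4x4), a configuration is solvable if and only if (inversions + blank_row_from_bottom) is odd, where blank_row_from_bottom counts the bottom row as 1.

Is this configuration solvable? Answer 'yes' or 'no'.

Answer: no

Derivation:
Inversions: 41
Blank is in row 3 (0-indexed from top), which is row 1 counting from the bottom (bottom = 1).
41 + 1 = 42, which is even, so the puzzle is not solvable.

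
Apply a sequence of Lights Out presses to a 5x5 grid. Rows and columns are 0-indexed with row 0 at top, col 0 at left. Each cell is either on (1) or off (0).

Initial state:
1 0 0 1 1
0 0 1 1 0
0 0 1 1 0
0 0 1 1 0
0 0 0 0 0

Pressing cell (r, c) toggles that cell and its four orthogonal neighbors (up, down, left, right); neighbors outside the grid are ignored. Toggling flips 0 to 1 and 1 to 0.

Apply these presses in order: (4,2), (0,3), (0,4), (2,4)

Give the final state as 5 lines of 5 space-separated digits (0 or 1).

After press 1 at (4,2):
1 0 0 1 1
0 0 1 1 0
0 0 1 1 0
0 0 0 1 0
0 1 1 1 0

After press 2 at (0,3):
1 0 1 0 0
0 0 1 0 0
0 0 1 1 0
0 0 0 1 0
0 1 1 1 0

After press 3 at (0,4):
1 0 1 1 1
0 0 1 0 1
0 0 1 1 0
0 0 0 1 0
0 1 1 1 0

After press 4 at (2,4):
1 0 1 1 1
0 0 1 0 0
0 0 1 0 1
0 0 0 1 1
0 1 1 1 0

Answer: 1 0 1 1 1
0 0 1 0 0
0 0 1 0 1
0 0 0 1 1
0 1 1 1 0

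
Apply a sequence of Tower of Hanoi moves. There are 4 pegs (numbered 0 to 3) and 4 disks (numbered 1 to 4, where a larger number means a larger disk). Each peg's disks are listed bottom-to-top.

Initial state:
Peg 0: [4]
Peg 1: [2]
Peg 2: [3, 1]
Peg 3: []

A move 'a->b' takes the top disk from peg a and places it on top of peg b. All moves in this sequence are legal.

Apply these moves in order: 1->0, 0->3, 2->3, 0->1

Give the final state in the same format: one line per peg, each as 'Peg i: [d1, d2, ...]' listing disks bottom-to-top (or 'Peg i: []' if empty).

Answer: Peg 0: []
Peg 1: [4]
Peg 2: [3]
Peg 3: [2, 1]

Derivation:
After move 1 (1->0):
Peg 0: [4, 2]
Peg 1: []
Peg 2: [3, 1]
Peg 3: []

After move 2 (0->3):
Peg 0: [4]
Peg 1: []
Peg 2: [3, 1]
Peg 3: [2]

After move 3 (2->3):
Peg 0: [4]
Peg 1: []
Peg 2: [3]
Peg 3: [2, 1]

After move 4 (0->1):
Peg 0: []
Peg 1: [4]
Peg 2: [3]
Peg 3: [2, 1]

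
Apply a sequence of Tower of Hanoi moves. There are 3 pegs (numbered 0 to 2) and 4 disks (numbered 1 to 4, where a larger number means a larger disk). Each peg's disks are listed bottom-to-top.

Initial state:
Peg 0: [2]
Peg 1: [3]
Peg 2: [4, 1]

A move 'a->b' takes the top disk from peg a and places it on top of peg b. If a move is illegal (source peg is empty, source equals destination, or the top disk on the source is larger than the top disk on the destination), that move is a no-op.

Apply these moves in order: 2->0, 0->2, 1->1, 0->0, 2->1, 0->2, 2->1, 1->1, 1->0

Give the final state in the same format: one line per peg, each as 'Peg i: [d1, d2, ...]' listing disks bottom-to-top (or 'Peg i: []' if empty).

Answer: Peg 0: [1]
Peg 1: [3]
Peg 2: [4, 2]

Derivation:
After move 1 (2->0):
Peg 0: [2, 1]
Peg 1: [3]
Peg 2: [4]

After move 2 (0->2):
Peg 0: [2]
Peg 1: [3]
Peg 2: [4, 1]

After move 3 (1->1):
Peg 0: [2]
Peg 1: [3]
Peg 2: [4, 1]

After move 4 (0->0):
Peg 0: [2]
Peg 1: [3]
Peg 2: [4, 1]

After move 5 (2->1):
Peg 0: [2]
Peg 1: [3, 1]
Peg 2: [4]

After move 6 (0->2):
Peg 0: []
Peg 1: [3, 1]
Peg 2: [4, 2]

After move 7 (2->1):
Peg 0: []
Peg 1: [3, 1]
Peg 2: [4, 2]

After move 8 (1->1):
Peg 0: []
Peg 1: [3, 1]
Peg 2: [4, 2]

After move 9 (1->0):
Peg 0: [1]
Peg 1: [3]
Peg 2: [4, 2]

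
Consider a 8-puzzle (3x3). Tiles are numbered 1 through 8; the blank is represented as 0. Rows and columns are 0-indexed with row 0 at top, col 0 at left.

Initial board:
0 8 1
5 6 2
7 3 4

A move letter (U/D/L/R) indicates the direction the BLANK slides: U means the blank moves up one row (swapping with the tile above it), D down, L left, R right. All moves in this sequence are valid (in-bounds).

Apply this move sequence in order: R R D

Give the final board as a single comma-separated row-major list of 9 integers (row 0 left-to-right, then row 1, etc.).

Answer: 8, 1, 2, 5, 6, 0, 7, 3, 4

Derivation:
After move 1 (R):
8 0 1
5 6 2
7 3 4

After move 2 (R):
8 1 0
5 6 2
7 3 4

After move 3 (D):
8 1 2
5 6 0
7 3 4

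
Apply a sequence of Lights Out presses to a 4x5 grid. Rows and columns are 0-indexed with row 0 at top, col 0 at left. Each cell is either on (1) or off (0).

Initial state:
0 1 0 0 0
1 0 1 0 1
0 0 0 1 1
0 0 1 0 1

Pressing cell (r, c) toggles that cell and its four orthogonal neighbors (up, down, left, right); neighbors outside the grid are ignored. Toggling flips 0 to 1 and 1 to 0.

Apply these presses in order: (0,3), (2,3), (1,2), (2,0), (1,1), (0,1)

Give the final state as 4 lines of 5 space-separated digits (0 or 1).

After press 1 at (0,3):
0 1 1 1 1
1 0 1 1 1
0 0 0 1 1
0 0 1 0 1

After press 2 at (2,3):
0 1 1 1 1
1 0 1 0 1
0 0 1 0 0
0 0 1 1 1

After press 3 at (1,2):
0 1 0 1 1
1 1 0 1 1
0 0 0 0 0
0 0 1 1 1

After press 4 at (2,0):
0 1 0 1 1
0 1 0 1 1
1 1 0 0 0
1 0 1 1 1

After press 5 at (1,1):
0 0 0 1 1
1 0 1 1 1
1 0 0 0 0
1 0 1 1 1

After press 6 at (0,1):
1 1 1 1 1
1 1 1 1 1
1 0 0 0 0
1 0 1 1 1

Answer: 1 1 1 1 1
1 1 1 1 1
1 0 0 0 0
1 0 1 1 1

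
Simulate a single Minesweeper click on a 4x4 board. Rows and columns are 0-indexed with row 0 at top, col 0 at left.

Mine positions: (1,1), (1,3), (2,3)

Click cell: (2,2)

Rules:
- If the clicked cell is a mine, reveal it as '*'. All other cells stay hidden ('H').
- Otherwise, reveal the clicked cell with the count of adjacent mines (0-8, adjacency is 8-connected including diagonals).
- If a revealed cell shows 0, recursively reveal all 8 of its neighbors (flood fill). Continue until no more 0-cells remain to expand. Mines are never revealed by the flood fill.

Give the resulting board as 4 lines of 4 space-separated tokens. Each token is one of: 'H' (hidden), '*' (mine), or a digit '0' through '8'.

H H H H
H H H H
H H 3 H
H H H H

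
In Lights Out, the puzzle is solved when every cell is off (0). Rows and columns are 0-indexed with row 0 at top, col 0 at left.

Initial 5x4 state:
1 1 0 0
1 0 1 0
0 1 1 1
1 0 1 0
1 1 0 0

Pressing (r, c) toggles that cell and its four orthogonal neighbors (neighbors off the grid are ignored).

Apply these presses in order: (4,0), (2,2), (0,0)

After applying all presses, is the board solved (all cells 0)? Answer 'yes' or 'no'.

After press 1 at (4,0):
1 1 0 0
1 0 1 0
0 1 1 1
0 0 1 0
0 0 0 0

After press 2 at (2,2):
1 1 0 0
1 0 0 0
0 0 0 0
0 0 0 0
0 0 0 0

After press 3 at (0,0):
0 0 0 0
0 0 0 0
0 0 0 0
0 0 0 0
0 0 0 0

Lights still on: 0

Answer: yes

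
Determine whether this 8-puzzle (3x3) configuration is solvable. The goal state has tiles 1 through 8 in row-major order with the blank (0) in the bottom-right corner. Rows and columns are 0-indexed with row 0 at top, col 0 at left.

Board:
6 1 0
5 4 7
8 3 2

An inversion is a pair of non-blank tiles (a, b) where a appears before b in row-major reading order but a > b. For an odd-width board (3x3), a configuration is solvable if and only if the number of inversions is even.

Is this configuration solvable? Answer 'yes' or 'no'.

Inversions (pairs i<j in row-major order where tile[i] > tile[j] > 0): 15
15 is odd, so the puzzle is not solvable.

Answer: no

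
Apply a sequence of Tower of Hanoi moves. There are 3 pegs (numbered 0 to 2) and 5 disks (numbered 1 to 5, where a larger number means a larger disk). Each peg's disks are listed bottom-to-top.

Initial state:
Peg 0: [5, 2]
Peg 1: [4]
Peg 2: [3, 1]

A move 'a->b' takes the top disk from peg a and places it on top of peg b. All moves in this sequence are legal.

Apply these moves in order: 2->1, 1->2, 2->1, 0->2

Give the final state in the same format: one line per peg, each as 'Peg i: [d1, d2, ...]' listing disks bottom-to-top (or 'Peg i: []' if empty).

After move 1 (2->1):
Peg 0: [5, 2]
Peg 1: [4, 1]
Peg 2: [3]

After move 2 (1->2):
Peg 0: [5, 2]
Peg 1: [4]
Peg 2: [3, 1]

After move 3 (2->1):
Peg 0: [5, 2]
Peg 1: [4, 1]
Peg 2: [3]

After move 4 (0->2):
Peg 0: [5]
Peg 1: [4, 1]
Peg 2: [3, 2]

Answer: Peg 0: [5]
Peg 1: [4, 1]
Peg 2: [3, 2]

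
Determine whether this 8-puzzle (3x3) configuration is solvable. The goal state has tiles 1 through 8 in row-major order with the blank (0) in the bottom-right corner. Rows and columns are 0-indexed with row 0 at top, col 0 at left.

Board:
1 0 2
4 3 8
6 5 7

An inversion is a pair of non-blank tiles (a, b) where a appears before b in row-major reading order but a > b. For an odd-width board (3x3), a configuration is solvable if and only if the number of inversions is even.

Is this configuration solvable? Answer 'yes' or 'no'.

Answer: no

Derivation:
Inversions (pairs i<j in row-major order where tile[i] > tile[j] > 0): 5
5 is odd, so the puzzle is not solvable.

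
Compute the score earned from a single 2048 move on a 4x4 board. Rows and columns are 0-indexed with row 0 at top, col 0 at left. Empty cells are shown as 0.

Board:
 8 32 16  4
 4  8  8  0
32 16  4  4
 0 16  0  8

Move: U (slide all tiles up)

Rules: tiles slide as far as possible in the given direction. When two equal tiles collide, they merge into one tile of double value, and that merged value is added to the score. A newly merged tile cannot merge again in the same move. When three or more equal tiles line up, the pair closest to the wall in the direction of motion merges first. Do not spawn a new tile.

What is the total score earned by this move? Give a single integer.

Answer: 40

Derivation:
Slide up:
col 0: [8, 4, 32, 0] -> [8, 4, 32, 0]  score +0 (running 0)
col 1: [32, 8, 16, 16] -> [32, 8, 32, 0]  score +32 (running 32)
col 2: [16, 8, 4, 0] -> [16, 8, 4, 0]  score +0 (running 32)
col 3: [4, 0, 4, 8] -> [8, 8, 0, 0]  score +8 (running 40)
Board after move:
 8 32 16  8
 4  8  8  8
32 32  4  0
 0  0  0  0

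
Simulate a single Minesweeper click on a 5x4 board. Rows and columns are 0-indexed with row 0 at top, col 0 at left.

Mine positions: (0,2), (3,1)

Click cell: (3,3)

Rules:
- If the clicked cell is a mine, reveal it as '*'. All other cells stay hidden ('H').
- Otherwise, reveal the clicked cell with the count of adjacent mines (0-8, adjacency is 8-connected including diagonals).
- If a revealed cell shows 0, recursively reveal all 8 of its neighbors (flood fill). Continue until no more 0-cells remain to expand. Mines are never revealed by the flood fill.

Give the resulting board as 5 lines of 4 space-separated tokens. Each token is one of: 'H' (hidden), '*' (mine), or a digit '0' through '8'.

H H H H
H H 1 1
H H 1 0
H H 1 0
H H 1 0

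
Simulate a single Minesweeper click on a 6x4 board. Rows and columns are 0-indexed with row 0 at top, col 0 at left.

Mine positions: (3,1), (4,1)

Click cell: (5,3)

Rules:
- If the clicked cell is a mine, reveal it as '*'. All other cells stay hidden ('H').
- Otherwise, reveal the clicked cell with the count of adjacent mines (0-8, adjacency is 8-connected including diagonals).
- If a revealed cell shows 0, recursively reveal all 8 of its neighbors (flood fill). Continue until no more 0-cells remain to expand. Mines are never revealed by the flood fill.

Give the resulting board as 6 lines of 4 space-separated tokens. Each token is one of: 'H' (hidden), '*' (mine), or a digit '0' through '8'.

0 0 0 0
0 0 0 0
1 1 1 0
H H 2 0
H H 2 0
H H 1 0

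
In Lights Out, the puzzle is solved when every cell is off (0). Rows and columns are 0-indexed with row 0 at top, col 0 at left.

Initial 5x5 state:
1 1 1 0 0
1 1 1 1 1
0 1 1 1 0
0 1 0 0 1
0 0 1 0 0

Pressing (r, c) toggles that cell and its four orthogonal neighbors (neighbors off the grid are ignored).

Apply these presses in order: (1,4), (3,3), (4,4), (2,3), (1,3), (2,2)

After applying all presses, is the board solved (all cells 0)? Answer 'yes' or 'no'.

Answer: no

Derivation:
After press 1 at (1,4):
1 1 1 0 1
1 1 1 0 0
0 1 1 1 1
0 1 0 0 1
0 0 1 0 0

After press 2 at (3,3):
1 1 1 0 1
1 1 1 0 0
0 1 1 0 1
0 1 1 1 0
0 0 1 1 0

After press 3 at (4,4):
1 1 1 0 1
1 1 1 0 0
0 1 1 0 1
0 1 1 1 1
0 0 1 0 1

After press 4 at (2,3):
1 1 1 0 1
1 1 1 1 0
0 1 0 1 0
0 1 1 0 1
0 0 1 0 1

After press 5 at (1,3):
1 1 1 1 1
1 1 0 0 1
0 1 0 0 0
0 1 1 0 1
0 0 1 0 1

After press 6 at (2,2):
1 1 1 1 1
1 1 1 0 1
0 0 1 1 0
0 1 0 0 1
0 0 1 0 1

Lights still on: 15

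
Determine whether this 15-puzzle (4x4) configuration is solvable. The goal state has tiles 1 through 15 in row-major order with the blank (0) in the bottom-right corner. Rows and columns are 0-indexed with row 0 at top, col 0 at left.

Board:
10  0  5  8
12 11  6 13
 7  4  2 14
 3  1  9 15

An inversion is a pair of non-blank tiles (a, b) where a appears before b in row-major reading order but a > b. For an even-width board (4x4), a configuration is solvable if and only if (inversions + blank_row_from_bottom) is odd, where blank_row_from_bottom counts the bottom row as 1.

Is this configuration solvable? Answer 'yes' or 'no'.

Answer: no

Derivation:
Inversions: 56
Blank is in row 0 (0-indexed from top), which is row 4 counting from the bottom (bottom = 1).
56 + 4 = 60, which is even, so the puzzle is not solvable.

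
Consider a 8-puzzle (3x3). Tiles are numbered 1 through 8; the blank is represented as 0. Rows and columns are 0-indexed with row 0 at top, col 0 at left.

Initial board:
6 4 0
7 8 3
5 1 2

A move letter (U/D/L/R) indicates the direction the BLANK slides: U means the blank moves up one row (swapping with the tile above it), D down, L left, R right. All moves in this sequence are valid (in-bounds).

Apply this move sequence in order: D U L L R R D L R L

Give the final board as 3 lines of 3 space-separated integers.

Answer: 6 4 3
7 0 8
5 1 2

Derivation:
After move 1 (D):
6 4 3
7 8 0
5 1 2

After move 2 (U):
6 4 0
7 8 3
5 1 2

After move 3 (L):
6 0 4
7 8 3
5 1 2

After move 4 (L):
0 6 4
7 8 3
5 1 2

After move 5 (R):
6 0 4
7 8 3
5 1 2

After move 6 (R):
6 4 0
7 8 3
5 1 2

After move 7 (D):
6 4 3
7 8 0
5 1 2

After move 8 (L):
6 4 3
7 0 8
5 1 2

After move 9 (R):
6 4 3
7 8 0
5 1 2

After move 10 (L):
6 4 3
7 0 8
5 1 2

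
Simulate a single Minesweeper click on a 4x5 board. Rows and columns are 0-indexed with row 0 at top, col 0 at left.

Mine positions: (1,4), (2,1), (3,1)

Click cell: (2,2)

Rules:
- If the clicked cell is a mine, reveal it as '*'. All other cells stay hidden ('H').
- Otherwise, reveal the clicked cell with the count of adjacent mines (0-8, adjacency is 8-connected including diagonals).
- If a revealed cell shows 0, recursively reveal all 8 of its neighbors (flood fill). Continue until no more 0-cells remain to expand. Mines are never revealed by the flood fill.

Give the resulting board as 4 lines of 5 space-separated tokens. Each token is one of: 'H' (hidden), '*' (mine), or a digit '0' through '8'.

H H H H H
H H H H H
H H 2 H H
H H H H H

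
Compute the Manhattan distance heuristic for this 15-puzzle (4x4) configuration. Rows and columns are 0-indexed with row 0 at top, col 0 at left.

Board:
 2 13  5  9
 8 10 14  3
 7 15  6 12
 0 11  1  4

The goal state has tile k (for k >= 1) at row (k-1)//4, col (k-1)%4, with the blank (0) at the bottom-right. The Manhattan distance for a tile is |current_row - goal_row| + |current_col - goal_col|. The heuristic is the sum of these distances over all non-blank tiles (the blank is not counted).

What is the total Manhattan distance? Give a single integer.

Answer: 39

Derivation:
Tile 2: (0,0)->(0,1) = 1
Tile 13: (0,1)->(3,0) = 4
Tile 5: (0,2)->(1,0) = 3
Tile 9: (0,3)->(2,0) = 5
Tile 8: (1,0)->(1,3) = 3
Tile 10: (1,1)->(2,1) = 1
Tile 14: (1,2)->(3,1) = 3
Tile 3: (1,3)->(0,2) = 2
Tile 7: (2,0)->(1,2) = 3
Tile 15: (2,1)->(3,2) = 2
Tile 6: (2,2)->(1,1) = 2
Tile 12: (2,3)->(2,3) = 0
Tile 11: (3,1)->(2,2) = 2
Tile 1: (3,2)->(0,0) = 5
Tile 4: (3,3)->(0,3) = 3
Sum: 1 + 4 + 3 + 5 + 3 + 1 + 3 + 2 + 3 + 2 + 2 + 0 + 2 + 5 + 3 = 39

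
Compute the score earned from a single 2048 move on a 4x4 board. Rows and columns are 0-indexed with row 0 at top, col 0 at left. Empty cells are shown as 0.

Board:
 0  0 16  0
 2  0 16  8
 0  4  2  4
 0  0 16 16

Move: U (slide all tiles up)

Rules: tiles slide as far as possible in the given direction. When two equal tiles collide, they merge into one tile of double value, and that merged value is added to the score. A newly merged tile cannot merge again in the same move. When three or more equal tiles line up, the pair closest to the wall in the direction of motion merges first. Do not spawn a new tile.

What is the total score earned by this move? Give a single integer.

Slide up:
col 0: [0, 2, 0, 0] -> [2, 0, 0, 0]  score +0 (running 0)
col 1: [0, 0, 4, 0] -> [4, 0, 0, 0]  score +0 (running 0)
col 2: [16, 16, 2, 16] -> [32, 2, 16, 0]  score +32 (running 32)
col 3: [0, 8, 4, 16] -> [8, 4, 16, 0]  score +0 (running 32)
Board after move:
 2  4 32  8
 0  0  2  4
 0  0 16 16
 0  0  0  0

Answer: 32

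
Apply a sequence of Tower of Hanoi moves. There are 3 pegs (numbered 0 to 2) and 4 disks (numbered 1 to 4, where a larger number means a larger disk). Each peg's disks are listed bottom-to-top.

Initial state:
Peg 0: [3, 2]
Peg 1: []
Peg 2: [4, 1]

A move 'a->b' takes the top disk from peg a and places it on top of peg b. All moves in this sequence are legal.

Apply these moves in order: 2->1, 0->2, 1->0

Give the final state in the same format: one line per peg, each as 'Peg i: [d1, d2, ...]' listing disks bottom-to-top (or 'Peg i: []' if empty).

After move 1 (2->1):
Peg 0: [3, 2]
Peg 1: [1]
Peg 2: [4]

After move 2 (0->2):
Peg 0: [3]
Peg 1: [1]
Peg 2: [4, 2]

After move 3 (1->0):
Peg 0: [3, 1]
Peg 1: []
Peg 2: [4, 2]

Answer: Peg 0: [3, 1]
Peg 1: []
Peg 2: [4, 2]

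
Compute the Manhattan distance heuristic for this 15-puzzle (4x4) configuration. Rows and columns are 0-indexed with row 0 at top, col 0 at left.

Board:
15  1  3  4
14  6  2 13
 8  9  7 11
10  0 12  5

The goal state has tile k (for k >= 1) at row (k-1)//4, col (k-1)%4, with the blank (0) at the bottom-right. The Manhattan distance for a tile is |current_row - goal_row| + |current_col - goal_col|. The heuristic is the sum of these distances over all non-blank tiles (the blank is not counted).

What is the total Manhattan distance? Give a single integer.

Answer: 32

Derivation:
Tile 15: (0,0)->(3,2) = 5
Tile 1: (0,1)->(0,0) = 1
Tile 3: (0,2)->(0,2) = 0
Tile 4: (0,3)->(0,3) = 0
Tile 14: (1,0)->(3,1) = 3
Tile 6: (1,1)->(1,1) = 0
Tile 2: (1,2)->(0,1) = 2
Tile 13: (1,3)->(3,0) = 5
Tile 8: (2,0)->(1,3) = 4
Tile 9: (2,1)->(2,0) = 1
Tile 7: (2,2)->(1,2) = 1
Tile 11: (2,3)->(2,2) = 1
Tile 10: (3,0)->(2,1) = 2
Tile 12: (3,2)->(2,3) = 2
Tile 5: (3,3)->(1,0) = 5
Sum: 5 + 1 + 0 + 0 + 3 + 0 + 2 + 5 + 4 + 1 + 1 + 1 + 2 + 2 + 5 = 32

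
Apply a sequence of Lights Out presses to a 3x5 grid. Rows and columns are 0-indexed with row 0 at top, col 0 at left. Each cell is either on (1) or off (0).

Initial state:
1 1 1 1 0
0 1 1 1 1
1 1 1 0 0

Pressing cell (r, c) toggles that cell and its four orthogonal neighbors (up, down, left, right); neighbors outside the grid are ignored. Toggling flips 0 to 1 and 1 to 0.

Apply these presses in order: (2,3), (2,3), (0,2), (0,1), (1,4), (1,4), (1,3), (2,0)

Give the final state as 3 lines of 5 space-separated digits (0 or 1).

Answer: 0 1 1 1 0
1 0 1 0 0
0 0 1 1 0

Derivation:
After press 1 at (2,3):
1 1 1 1 0
0 1 1 0 1
1 1 0 1 1

After press 2 at (2,3):
1 1 1 1 0
0 1 1 1 1
1 1 1 0 0

After press 3 at (0,2):
1 0 0 0 0
0 1 0 1 1
1 1 1 0 0

After press 4 at (0,1):
0 1 1 0 0
0 0 0 1 1
1 1 1 0 0

After press 5 at (1,4):
0 1 1 0 1
0 0 0 0 0
1 1 1 0 1

After press 6 at (1,4):
0 1 1 0 0
0 0 0 1 1
1 1 1 0 0

After press 7 at (1,3):
0 1 1 1 0
0 0 1 0 0
1 1 1 1 0

After press 8 at (2,0):
0 1 1 1 0
1 0 1 0 0
0 0 1 1 0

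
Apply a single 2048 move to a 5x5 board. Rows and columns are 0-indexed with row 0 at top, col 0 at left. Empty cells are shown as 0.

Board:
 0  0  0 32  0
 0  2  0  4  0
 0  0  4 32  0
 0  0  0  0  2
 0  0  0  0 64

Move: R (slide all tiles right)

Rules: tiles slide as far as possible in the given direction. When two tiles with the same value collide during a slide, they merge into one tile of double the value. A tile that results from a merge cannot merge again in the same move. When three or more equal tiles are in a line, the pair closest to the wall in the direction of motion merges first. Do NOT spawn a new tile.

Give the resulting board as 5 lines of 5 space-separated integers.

Slide right:
row 0: [0, 0, 0, 32, 0] -> [0, 0, 0, 0, 32]
row 1: [0, 2, 0, 4, 0] -> [0, 0, 0, 2, 4]
row 2: [0, 0, 4, 32, 0] -> [0, 0, 0, 4, 32]
row 3: [0, 0, 0, 0, 2] -> [0, 0, 0, 0, 2]
row 4: [0, 0, 0, 0, 64] -> [0, 0, 0, 0, 64]

Answer:  0  0  0  0 32
 0  0  0  2  4
 0  0  0  4 32
 0  0  0  0  2
 0  0  0  0 64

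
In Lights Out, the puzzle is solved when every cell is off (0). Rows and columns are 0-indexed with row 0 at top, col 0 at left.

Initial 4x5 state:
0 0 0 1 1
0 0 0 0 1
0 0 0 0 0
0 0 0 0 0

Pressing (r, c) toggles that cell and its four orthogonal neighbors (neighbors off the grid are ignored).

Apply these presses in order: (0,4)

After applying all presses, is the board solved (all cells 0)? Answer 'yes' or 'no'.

After press 1 at (0,4):
0 0 0 0 0
0 0 0 0 0
0 0 0 0 0
0 0 0 0 0

Lights still on: 0

Answer: yes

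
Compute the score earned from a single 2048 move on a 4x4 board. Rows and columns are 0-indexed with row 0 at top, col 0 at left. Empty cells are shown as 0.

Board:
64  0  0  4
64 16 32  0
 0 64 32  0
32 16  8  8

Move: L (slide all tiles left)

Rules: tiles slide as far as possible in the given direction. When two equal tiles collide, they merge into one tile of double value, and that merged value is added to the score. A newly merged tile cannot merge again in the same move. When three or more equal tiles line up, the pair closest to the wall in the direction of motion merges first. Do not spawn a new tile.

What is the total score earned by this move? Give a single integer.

Slide left:
row 0: [64, 0, 0, 4] -> [64, 4, 0, 0]  score +0 (running 0)
row 1: [64, 16, 32, 0] -> [64, 16, 32, 0]  score +0 (running 0)
row 2: [0, 64, 32, 0] -> [64, 32, 0, 0]  score +0 (running 0)
row 3: [32, 16, 8, 8] -> [32, 16, 16, 0]  score +16 (running 16)
Board after move:
64  4  0  0
64 16 32  0
64 32  0  0
32 16 16  0

Answer: 16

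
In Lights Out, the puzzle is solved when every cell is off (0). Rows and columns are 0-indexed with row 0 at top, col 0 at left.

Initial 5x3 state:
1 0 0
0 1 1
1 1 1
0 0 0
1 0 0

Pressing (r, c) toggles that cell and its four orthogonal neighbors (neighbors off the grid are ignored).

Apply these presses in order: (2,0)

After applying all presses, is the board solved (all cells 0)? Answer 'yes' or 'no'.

After press 1 at (2,0):
1 0 0
1 1 1
0 0 1
1 0 0
1 0 0

Lights still on: 7

Answer: no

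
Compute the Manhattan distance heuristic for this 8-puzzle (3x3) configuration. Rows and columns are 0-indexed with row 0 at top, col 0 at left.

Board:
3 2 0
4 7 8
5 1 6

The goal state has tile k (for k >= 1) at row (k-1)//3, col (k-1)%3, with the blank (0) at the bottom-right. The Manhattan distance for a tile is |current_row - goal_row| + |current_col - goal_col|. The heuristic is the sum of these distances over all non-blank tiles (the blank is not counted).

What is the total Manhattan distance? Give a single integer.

Answer: 12

Derivation:
Tile 3: (0,0)->(0,2) = 2
Tile 2: (0,1)->(0,1) = 0
Tile 4: (1,0)->(1,0) = 0
Tile 7: (1,1)->(2,0) = 2
Tile 8: (1,2)->(2,1) = 2
Tile 5: (2,0)->(1,1) = 2
Tile 1: (2,1)->(0,0) = 3
Tile 6: (2,2)->(1,2) = 1
Sum: 2 + 0 + 0 + 2 + 2 + 2 + 3 + 1 = 12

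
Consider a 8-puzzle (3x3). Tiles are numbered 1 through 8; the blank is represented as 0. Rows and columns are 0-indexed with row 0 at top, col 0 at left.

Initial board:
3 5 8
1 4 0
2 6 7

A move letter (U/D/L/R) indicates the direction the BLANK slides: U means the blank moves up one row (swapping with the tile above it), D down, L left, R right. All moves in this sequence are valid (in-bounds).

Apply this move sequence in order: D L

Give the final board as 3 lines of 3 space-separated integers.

Answer: 3 5 8
1 4 7
2 0 6

Derivation:
After move 1 (D):
3 5 8
1 4 7
2 6 0

After move 2 (L):
3 5 8
1 4 7
2 0 6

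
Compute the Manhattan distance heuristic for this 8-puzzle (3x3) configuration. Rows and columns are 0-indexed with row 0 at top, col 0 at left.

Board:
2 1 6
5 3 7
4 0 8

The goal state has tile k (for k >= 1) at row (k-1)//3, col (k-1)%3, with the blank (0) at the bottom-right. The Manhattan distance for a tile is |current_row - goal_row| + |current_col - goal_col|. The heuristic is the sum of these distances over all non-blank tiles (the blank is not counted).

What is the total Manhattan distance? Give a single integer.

Tile 2: (0,0)->(0,1) = 1
Tile 1: (0,1)->(0,0) = 1
Tile 6: (0,2)->(1,2) = 1
Tile 5: (1,0)->(1,1) = 1
Tile 3: (1,1)->(0,2) = 2
Tile 7: (1,2)->(2,0) = 3
Tile 4: (2,0)->(1,0) = 1
Tile 8: (2,2)->(2,1) = 1
Sum: 1 + 1 + 1 + 1 + 2 + 3 + 1 + 1 = 11

Answer: 11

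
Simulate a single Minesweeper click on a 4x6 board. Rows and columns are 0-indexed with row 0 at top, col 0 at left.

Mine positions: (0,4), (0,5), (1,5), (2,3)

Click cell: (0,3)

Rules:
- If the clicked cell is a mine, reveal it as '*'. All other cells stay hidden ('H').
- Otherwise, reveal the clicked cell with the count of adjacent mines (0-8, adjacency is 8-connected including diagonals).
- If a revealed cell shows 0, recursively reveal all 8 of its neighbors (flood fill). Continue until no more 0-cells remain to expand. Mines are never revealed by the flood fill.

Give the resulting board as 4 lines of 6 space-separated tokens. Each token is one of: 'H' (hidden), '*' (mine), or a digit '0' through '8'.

H H H 1 H H
H H H H H H
H H H H H H
H H H H H H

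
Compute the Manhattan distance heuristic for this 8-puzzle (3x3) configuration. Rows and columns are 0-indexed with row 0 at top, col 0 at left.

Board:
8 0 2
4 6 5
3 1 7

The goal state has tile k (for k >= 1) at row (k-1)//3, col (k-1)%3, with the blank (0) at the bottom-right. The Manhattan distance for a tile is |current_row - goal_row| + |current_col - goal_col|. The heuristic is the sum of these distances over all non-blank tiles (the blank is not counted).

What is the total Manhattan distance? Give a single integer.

Answer: 15

Derivation:
Tile 8: at (0,0), goal (2,1), distance |0-2|+|0-1| = 3
Tile 2: at (0,2), goal (0,1), distance |0-0|+|2-1| = 1
Tile 4: at (1,0), goal (1,0), distance |1-1|+|0-0| = 0
Tile 6: at (1,1), goal (1,2), distance |1-1|+|1-2| = 1
Tile 5: at (1,2), goal (1,1), distance |1-1|+|2-1| = 1
Tile 3: at (2,0), goal (0,2), distance |2-0|+|0-2| = 4
Tile 1: at (2,1), goal (0,0), distance |2-0|+|1-0| = 3
Tile 7: at (2,2), goal (2,0), distance |2-2|+|2-0| = 2
Sum: 3 + 1 + 0 + 1 + 1 + 4 + 3 + 2 = 15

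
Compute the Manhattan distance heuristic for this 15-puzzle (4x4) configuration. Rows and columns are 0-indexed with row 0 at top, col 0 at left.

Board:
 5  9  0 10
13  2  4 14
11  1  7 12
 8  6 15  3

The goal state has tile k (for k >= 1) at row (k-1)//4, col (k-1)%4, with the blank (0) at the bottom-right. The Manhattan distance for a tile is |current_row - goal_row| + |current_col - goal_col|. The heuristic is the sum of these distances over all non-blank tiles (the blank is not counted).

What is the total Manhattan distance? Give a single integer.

Tile 5: at (0,0), goal (1,0), distance |0-1|+|0-0| = 1
Tile 9: at (0,1), goal (2,0), distance |0-2|+|1-0| = 3
Tile 10: at (0,3), goal (2,1), distance |0-2|+|3-1| = 4
Tile 13: at (1,0), goal (3,0), distance |1-3|+|0-0| = 2
Tile 2: at (1,1), goal (0,1), distance |1-0|+|1-1| = 1
Tile 4: at (1,2), goal (0,3), distance |1-0|+|2-3| = 2
Tile 14: at (1,3), goal (3,1), distance |1-3|+|3-1| = 4
Tile 11: at (2,0), goal (2,2), distance |2-2|+|0-2| = 2
Tile 1: at (2,1), goal (0,0), distance |2-0|+|1-0| = 3
Tile 7: at (2,2), goal (1,2), distance |2-1|+|2-2| = 1
Tile 12: at (2,3), goal (2,3), distance |2-2|+|3-3| = 0
Tile 8: at (3,0), goal (1,3), distance |3-1|+|0-3| = 5
Tile 6: at (3,1), goal (1,1), distance |3-1|+|1-1| = 2
Tile 15: at (3,2), goal (3,2), distance |3-3|+|2-2| = 0
Tile 3: at (3,3), goal (0,2), distance |3-0|+|3-2| = 4
Sum: 1 + 3 + 4 + 2 + 1 + 2 + 4 + 2 + 3 + 1 + 0 + 5 + 2 + 0 + 4 = 34

Answer: 34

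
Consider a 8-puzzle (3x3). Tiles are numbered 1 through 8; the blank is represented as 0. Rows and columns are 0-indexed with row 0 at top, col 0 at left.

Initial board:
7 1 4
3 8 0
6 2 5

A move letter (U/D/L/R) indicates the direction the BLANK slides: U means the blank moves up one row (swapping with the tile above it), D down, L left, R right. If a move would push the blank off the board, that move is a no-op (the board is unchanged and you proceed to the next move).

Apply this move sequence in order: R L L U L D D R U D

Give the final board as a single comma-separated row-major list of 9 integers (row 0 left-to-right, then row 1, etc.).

Answer: 7, 1, 4, 6, 3, 8, 2, 0, 5

Derivation:
After move 1 (R):
7 1 4
3 8 0
6 2 5

After move 2 (L):
7 1 4
3 0 8
6 2 5

After move 3 (L):
7 1 4
0 3 8
6 2 5

After move 4 (U):
0 1 4
7 3 8
6 2 5

After move 5 (L):
0 1 4
7 3 8
6 2 5

After move 6 (D):
7 1 4
0 3 8
6 2 5

After move 7 (D):
7 1 4
6 3 8
0 2 5

After move 8 (R):
7 1 4
6 3 8
2 0 5

After move 9 (U):
7 1 4
6 0 8
2 3 5

After move 10 (D):
7 1 4
6 3 8
2 0 5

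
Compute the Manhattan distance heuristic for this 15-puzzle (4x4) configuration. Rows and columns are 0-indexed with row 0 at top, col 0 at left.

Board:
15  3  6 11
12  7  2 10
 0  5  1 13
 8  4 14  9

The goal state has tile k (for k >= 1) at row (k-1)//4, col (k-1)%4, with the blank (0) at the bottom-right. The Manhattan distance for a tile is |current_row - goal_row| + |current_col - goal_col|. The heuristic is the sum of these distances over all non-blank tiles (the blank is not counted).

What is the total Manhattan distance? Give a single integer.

Answer: 46

Derivation:
Tile 15: at (0,0), goal (3,2), distance |0-3|+|0-2| = 5
Tile 3: at (0,1), goal (0,2), distance |0-0|+|1-2| = 1
Tile 6: at (0,2), goal (1,1), distance |0-1|+|2-1| = 2
Tile 11: at (0,3), goal (2,2), distance |0-2|+|3-2| = 3
Tile 12: at (1,0), goal (2,3), distance |1-2|+|0-3| = 4
Tile 7: at (1,1), goal (1,2), distance |1-1|+|1-2| = 1
Tile 2: at (1,2), goal (0,1), distance |1-0|+|2-1| = 2
Tile 10: at (1,3), goal (2,1), distance |1-2|+|3-1| = 3
Tile 5: at (2,1), goal (1,0), distance |2-1|+|1-0| = 2
Tile 1: at (2,2), goal (0,0), distance |2-0|+|2-0| = 4
Tile 13: at (2,3), goal (3,0), distance |2-3|+|3-0| = 4
Tile 8: at (3,0), goal (1,3), distance |3-1|+|0-3| = 5
Tile 4: at (3,1), goal (0,3), distance |3-0|+|1-3| = 5
Tile 14: at (3,2), goal (3,1), distance |3-3|+|2-1| = 1
Tile 9: at (3,3), goal (2,0), distance |3-2|+|3-0| = 4
Sum: 5 + 1 + 2 + 3 + 4 + 1 + 2 + 3 + 2 + 4 + 4 + 5 + 5 + 1 + 4 = 46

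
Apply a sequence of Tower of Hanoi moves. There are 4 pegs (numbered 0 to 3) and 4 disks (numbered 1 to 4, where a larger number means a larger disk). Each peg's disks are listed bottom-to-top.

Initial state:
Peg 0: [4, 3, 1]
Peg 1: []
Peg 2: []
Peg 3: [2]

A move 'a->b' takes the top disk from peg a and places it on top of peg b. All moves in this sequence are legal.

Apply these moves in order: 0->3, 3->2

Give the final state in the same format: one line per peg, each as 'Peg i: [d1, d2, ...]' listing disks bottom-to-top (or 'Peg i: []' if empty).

After move 1 (0->3):
Peg 0: [4, 3]
Peg 1: []
Peg 2: []
Peg 3: [2, 1]

After move 2 (3->2):
Peg 0: [4, 3]
Peg 1: []
Peg 2: [1]
Peg 3: [2]

Answer: Peg 0: [4, 3]
Peg 1: []
Peg 2: [1]
Peg 3: [2]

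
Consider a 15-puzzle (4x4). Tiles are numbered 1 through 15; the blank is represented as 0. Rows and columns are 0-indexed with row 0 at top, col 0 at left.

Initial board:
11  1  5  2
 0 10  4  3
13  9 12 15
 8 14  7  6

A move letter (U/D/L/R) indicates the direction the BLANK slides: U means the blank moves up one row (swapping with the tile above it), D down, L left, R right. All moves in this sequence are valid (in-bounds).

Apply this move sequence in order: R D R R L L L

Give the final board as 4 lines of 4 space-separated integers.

Answer: 11  1  5  2
10  9  4  3
 0 13 12 15
 8 14  7  6

Derivation:
After move 1 (R):
11  1  5  2
10  0  4  3
13  9 12 15
 8 14  7  6

After move 2 (D):
11  1  5  2
10  9  4  3
13  0 12 15
 8 14  7  6

After move 3 (R):
11  1  5  2
10  9  4  3
13 12  0 15
 8 14  7  6

After move 4 (R):
11  1  5  2
10  9  4  3
13 12 15  0
 8 14  7  6

After move 5 (L):
11  1  5  2
10  9  4  3
13 12  0 15
 8 14  7  6

After move 6 (L):
11  1  5  2
10  9  4  3
13  0 12 15
 8 14  7  6

After move 7 (L):
11  1  5  2
10  9  4  3
 0 13 12 15
 8 14  7  6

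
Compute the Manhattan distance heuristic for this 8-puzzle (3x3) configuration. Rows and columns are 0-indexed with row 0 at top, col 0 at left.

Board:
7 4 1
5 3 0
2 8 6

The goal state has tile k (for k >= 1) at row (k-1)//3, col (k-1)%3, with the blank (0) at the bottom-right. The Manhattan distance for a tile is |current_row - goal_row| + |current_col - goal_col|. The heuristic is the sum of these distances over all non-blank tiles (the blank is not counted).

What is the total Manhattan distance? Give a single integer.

Answer: 13

Derivation:
Tile 7: (0,0)->(2,0) = 2
Tile 4: (0,1)->(1,0) = 2
Tile 1: (0,2)->(0,0) = 2
Tile 5: (1,0)->(1,1) = 1
Tile 3: (1,1)->(0,2) = 2
Tile 2: (2,0)->(0,1) = 3
Tile 8: (2,1)->(2,1) = 0
Tile 6: (2,2)->(1,2) = 1
Sum: 2 + 2 + 2 + 1 + 2 + 3 + 0 + 1 = 13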